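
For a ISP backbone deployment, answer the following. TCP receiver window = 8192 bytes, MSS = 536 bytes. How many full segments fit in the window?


Given: RWND = 8192 bytes, MSS = 536 bytes
Full segments = floor(RWND / MSS)
Full segments = floor(8192 / 536)
Full segments = floor(15.2836) = 15

15


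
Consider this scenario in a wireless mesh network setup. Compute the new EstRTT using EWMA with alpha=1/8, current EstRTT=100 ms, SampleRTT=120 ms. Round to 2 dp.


Given: EstRTT = 100 ms, SampleRTT = 120 ms, alpha = 1/8
New EstRTT = (1 - alpha) * EstRTT + alpha * SampleRTT
(7/8) * 100 = 87.5
(1/8) * 120 = 15
New EstRTT = 87.5 + 15 = 102.5 ms -> 102.50 ms (2 dp)

102.50


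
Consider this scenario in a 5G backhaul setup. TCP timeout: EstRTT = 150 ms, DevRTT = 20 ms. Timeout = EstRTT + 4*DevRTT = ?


Given: EstRTT = 150 ms, DevRTT = 20 ms
Timeout = EstRTT + 4 * DevRTT
4 * DevRTT = 4 * 20 = 80
Timeout = 150 + 80 = 230 ms

230


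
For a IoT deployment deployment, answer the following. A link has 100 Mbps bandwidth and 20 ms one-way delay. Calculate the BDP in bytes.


Given: bandwidth = 100 Mbps, delay = 20 ms
BDP in bits = 100 * 10^6 * 20 / 1000
BDP in bits = 2000000
BDP in bytes = 2000000 / 8 = 250000

250000


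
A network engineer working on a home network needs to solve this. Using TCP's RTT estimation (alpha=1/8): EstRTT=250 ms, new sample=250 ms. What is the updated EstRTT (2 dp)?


Given: EstRTT = 250 ms, SampleRTT = 250 ms, alpha = 1/8
New EstRTT = (1 - alpha) * EstRTT + alpha * SampleRTT
(7/8) * 250 = 218.75
(1/8) * 250 = 31.25
New EstRTT = 218.75 + 31.25 = 250 ms -> 250.00 ms (2 dp)

250.00


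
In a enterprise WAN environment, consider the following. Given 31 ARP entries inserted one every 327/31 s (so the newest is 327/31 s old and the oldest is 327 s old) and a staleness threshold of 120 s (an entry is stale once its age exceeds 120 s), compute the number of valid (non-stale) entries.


Ages are k * 327/31 s for k = 1..31 (spacing = 10.5484 s).
Entry k is valid iff k * 327/31 <= 120 iff k <= 31 * 120 / 327 = 11.3761
n_valid = floor(11.3761) = 11
(n_stale = 31 - 11 = 20)

11


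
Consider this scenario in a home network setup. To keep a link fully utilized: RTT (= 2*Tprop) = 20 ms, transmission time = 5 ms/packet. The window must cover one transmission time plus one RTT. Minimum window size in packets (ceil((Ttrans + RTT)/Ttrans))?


Given: Ttrans = 5 ms, RTT = 20 ms (= 2 * Tprop, Tprop = 10 ms)
Time until first ACK returns = Ttrans + RTT = 5 + 20 = 25 ms
Need W * Ttrans >= Ttrans + RTT  ->  W >= (Ttrans + RTT) / Ttrans
(Ttrans + RTT) / Ttrans = 25 / 5 = 5
W_min = ceil(5) = 5

5


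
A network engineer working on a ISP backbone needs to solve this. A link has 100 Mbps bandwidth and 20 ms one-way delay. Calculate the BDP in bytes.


Given: bandwidth = 100 Mbps, delay = 20 ms
BDP in bits = 100 * 10^6 * 20 / 1000
BDP in bits = 2000000
BDP in bytes = 2000000 / 8 = 250000

250000


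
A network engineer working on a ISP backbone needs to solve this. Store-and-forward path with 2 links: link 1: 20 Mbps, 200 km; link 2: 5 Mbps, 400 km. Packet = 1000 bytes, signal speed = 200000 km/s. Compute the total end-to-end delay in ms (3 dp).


Packet = 1000 bytes = 8000 bits. Store-and-forward: sum (t_trans + t_prop) per link.
Link 1: t_trans = 8000/(20*10^6) s = 0.4000 ms; t_prop = 200/200000 s = 1.0000 ms; subtotal = 1.4000 ms
Link 2: t_trans = 8000/(5*10^6) s = 1.6000 ms; t_prop = 400/200000 s = 2.0000 ms; subtotal = 3.6000 ms
End-to-end = 1.4000 + 3.6000 = 5.0000 ms -> 5.000 ms (3 dp)

5.000


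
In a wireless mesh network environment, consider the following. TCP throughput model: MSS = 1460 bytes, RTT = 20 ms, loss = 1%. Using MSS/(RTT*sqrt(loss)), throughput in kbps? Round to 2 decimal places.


Given: MSS = 1460 bytes, RTT = 20 ms, loss = 1%
RTT in seconds = 20 / 1000 = 0.02
Loss rate = 1% = 0.01
sqrt(loss) = sqrt(0.01) = 0.1
Throughput (bytes/s) = 1460 / (0.02 * 0.1) = 730000.0000
Throughput (kbps) = 730000.0000 * 8 / 1000 = 5840.000000 -> 5840.00 kbps (2 dp)

5840.00


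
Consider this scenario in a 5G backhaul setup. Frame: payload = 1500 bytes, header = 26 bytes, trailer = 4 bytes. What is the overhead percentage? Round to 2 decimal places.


Given: payload = 1500 B, header = 26 B, trailer = 4 B
Overhead bytes = header + trailer = 26 + 4 = 30
Total frame = payload + overhead = 1500 + 30 = 1530
Overhead % = 30 / 1530 * 100 = 1.9608% -> 1.96% (2 dp)

1.96


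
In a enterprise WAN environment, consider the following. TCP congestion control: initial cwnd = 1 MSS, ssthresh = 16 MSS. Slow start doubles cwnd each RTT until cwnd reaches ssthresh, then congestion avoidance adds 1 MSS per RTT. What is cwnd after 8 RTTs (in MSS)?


RTT 0: cwnd = 1 MSS (initial)
RTT 1: cwnd = 2 MSS (slow start, doubled)
RTT 2: cwnd = 4 MSS (slow start, doubled)
RTT 3: cwnd = 8 MSS (slow start, doubled)
RTT 4: cwnd = 16 MSS (slow start, doubled)
RTT 5: cwnd = 17 MSS (congestion avoidance, +1)
RTT 6: cwnd = 18 MSS (congestion avoidance, +1)
RTT 7: cwnd = 19 MSS (congestion avoidance, +1)
RTT 8: cwnd = 20 MSS (congestion avoidance, +1)

20


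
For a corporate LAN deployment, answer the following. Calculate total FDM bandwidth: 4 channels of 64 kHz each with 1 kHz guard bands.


Given: 4 channels, 64 kHz each, guard = 1 kHz
Channel bandwidth = 4 * 64 = 256 kHz
Guard bands = 3 gaps * 1 kHz = 3 kHz
Total = 256 + 3 = 259 kHz

259


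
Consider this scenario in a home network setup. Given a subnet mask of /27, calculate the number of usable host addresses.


Given: subnet mask /27
Host bits = 32 - 27 = 5
Total addresses = 2^5 = 32
Usable hosts = 32 - 2 (network + broadcast) = 30

30


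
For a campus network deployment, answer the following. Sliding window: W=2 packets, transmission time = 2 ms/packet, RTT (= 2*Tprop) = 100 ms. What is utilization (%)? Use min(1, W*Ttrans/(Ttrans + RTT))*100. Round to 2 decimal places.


Given: W = 2, Ttrans = 2 ms, RTT = 100 ms (= 2 * Tprop, Tprop = 50 ms)
Cycle time = Ttrans + RTT = 2 + 100 = 102 ms (first packet sent until its ACK returns)
W * Ttrans = 2 * 2 = 4 ms of sending per cycle
W * Ttrans / (Ttrans + RTT) = 4 / 102 = 0.039216
U = min(1, 0.039216) = 0.039216
U% = 3.92%

3.92


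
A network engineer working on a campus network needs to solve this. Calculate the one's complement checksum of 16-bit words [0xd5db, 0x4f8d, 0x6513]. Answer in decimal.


Given words: [0xd5db, 0x4f8d, 0x6513]
Step 1: Sum all words
Raw sum = 54747 + 20365 + 25875 = 100987
Step 2: Fold carry: (35451 + 1) = 35452
One's complement = ~35452 & 0xFFFF = 30083

30083


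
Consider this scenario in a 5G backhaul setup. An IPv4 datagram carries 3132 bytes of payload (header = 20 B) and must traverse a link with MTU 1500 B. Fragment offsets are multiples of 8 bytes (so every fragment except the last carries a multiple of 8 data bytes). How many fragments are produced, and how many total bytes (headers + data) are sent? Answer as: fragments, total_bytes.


Max data per non-final fragment = floor((MTU - header)/8)*8 = floor((1500 - 20)/8)*8 = floor(1480/8)*8 = 1480 B
Final fragment needs no 8-byte alignment: it can carry up to MTU - header = 1480 B
Non-final fragments needed = ceil((payload - 1480) / 1480) = ceil(1652/1480) = ceil(1.1162) = 2
Number of fragments = 2 + 1 = 3
Fragment sizes (data): 2 * 1480 B + 172 B (last, 172 <= 1480 OK)
Total bytes sent = payload + n_frags * header = 3132 + 3*20 = 3132 + 60 = 3192 B

3, 3192


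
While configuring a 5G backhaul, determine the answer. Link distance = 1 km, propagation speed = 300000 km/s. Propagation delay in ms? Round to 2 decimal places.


Given: distance = 1 km, speed = 300000 km/s
Delay = distance / speed = 1 / 300000 seconds
Delay in ms = 1 * 1000 / 300000
Delay = 0.0033 ms
Rounded to 2 dp = 0.00 ms

0.00


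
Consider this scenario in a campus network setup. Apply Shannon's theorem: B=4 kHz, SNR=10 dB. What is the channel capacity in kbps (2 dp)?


Given: B = 4 kHz, SNR = 10 dB
SNR linear = 10^(10/10) = 10
1 + SNR = 11
log2(11) = 3.4594316186
C = 4 * 1000 * 3.4594316186 = 13837.7265 bps
C = 13.837726 kbps -> 13.84 kbps (2 dp)

13.84


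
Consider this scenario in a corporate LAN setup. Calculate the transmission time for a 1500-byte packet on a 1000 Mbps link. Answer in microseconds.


Given: packet = 1500 bytes, bandwidth = 1000 Mbps
Packet in bits = 1500 * 8 = 12000 bits
Bandwidth = 1000 * 10^6 = 1000000000 bps
Time = 12000 / 1000000000 seconds
Time in us = 12000 * 10^6 / 1000000000 = 12

12


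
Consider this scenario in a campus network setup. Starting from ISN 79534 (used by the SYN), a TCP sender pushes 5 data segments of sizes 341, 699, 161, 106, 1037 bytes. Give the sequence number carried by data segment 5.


The SYN occupies sequence number ISN = 79534, so the first data byte is ISN + 1 = 79535.
SEQ of data segment i = (ISN + 1) + sum of payload sizes of segments 1..i-1.
Segment 1: SEQ = 79535, payload = 341 bytes
Segment 2: SEQ = 79876, payload = 699 bytes
Segment 3: SEQ = 80575, payload = 161 bytes
Segment 4: SEQ = 80736, payload = 106 bytes
Segment 5: SEQ = 80842, payload = 1037 bytes
SEQ of segment 5 = 79535 + 341 + 699 + 161 + 106 = 80842

80842


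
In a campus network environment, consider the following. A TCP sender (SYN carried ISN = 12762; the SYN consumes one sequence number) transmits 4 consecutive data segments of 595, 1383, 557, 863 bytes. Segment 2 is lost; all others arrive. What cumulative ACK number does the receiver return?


SYN uses sequence number 12762; first data byte = ISN + 1 = 12763.
Segment 1: SEQ = 12763, len = 595 B, covers [12763, 13357]
Segment 2: SEQ = 13358, len = 1383 B, covers [13358, 14740] [LOST]
Segment 3: SEQ = 14741, len = 557 B, covers [14741, 15297]
Segment 4: SEQ = 15298, len = 863 B, covers [15298, 16160]
In-order data received: bytes [12763, 13357] (segments 1..1).
Segment 2 missing -> gap begins at byte 13358; later segments buffered out of order.
Cumulative ACK = next expected in-order byte = 12763 + 595 = 13358

13358


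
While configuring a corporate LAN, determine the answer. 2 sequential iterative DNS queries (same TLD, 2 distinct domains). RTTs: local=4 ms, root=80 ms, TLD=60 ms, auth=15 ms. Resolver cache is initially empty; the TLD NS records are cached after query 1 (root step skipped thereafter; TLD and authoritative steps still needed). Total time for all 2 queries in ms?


Lookup 1 (cold cache): local + root + TLD + auth = 4 + 80 + 60 + 15 = 159 ms
Lookups 2..2 (TLD NS cached -> skip root; new domain -> still ask TLD and auth): local + TLD + auth = 4 + 60 + 15 = 79 ms each
Remaining 1 lookups: 1 * 79 = 79 ms
Total = 159 + 79 = 238 ms

238


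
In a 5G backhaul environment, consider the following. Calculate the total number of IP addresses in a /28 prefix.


Given: CIDR prefix /28
Host bits = 32 - 28 = 4
Total addresses = 2^4 = 16

16


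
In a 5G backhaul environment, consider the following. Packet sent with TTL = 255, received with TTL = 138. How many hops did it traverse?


Given: initial TTL = 255, received TTL = 138
Hops = initial TTL - received TTL
Hops = 255 - 138 = 117

117


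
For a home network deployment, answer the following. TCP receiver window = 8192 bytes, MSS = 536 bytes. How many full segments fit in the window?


Given: RWND = 8192 bytes, MSS = 536 bytes
Full segments = floor(RWND / MSS)
Full segments = floor(8192 / 536)
Full segments = floor(15.2836) = 15

15


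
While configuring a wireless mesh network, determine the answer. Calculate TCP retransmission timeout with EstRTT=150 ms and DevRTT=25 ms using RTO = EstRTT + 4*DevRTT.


Given: EstRTT = 150 ms, DevRTT = 25 ms
Timeout = EstRTT + 4 * DevRTT
4 * DevRTT = 4 * 25 = 100
Timeout = 150 + 100 = 250 ms

250


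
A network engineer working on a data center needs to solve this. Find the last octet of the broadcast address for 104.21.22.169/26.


Given: IP = 104.21.22.169, prefix = /26
Host bits = 32 - 26 = 6
Network last octet = 169 AND mask = 128
Host part size = 2^6 - 1 = 63
Broadcast last octet = 128 OR 63 = 191

191


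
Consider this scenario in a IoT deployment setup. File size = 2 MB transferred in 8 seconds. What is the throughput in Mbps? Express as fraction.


Given: file = 2 MB, time = 8 s
File in Mb = 2 * 8 = 16 Mb
Throughput = 16 / 8 Mbps
Throughput = 2 Mbps

2


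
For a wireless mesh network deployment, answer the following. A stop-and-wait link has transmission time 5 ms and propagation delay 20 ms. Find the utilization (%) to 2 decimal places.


Given: Ttrans = 5 ms, Tprop = 20 ms
RTT = 2 * Tprop = 2 * 20 = 40 ms
U = Ttrans / (Ttrans + RTT)
U = 5 / (5 + 40)
U = 5 / 45 = 0.111111
U% = 11.11%

11.11


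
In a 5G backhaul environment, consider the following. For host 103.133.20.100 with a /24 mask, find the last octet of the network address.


Given: IP = 103.133.20.100, prefix = /24
Subnet mask = 255.255.255.0
Last octet of IP: 100
Last octet of mask: 0
Network last octet = 100 AND 0 = 0

0


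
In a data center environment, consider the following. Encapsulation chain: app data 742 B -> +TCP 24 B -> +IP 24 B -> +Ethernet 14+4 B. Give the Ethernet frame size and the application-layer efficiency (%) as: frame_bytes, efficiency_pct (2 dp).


TCP segment = 742 + 24 = 766 B
IP packet = 766 + 24 = 790 B
Ethernet frame = 790 + 14 + 4 = 808 B
Efficiency = app / frame = 742 / 808 = 0.918317 = 91.8317% -> 91.83% (2 dp)

808, 91.83


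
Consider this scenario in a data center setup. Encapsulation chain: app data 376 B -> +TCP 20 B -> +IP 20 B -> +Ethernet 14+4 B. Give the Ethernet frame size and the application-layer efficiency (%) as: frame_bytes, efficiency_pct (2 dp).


TCP segment = 376 + 20 = 396 B
IP packet = 396 + 20 = 416 B
Ethernet frame = 416 + 14 + 4 = 434 B
Efficiency = app / frame = 376 / 434 = 0.866359 = 86.6359% -> 86.64% (2 dp)

434, 86.64


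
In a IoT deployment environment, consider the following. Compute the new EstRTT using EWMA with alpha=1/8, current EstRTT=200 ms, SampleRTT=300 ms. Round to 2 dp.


Given: EstRTT = 200 ms, SampleRTT = 300 ms, alpha = 1/8
New EstRTT = (1 - alpha) * EstRTT + alpha * SampleRTT
(7/8) * 200 = 175
(1/8) * 300 = 37.5
New EstRTT = 175 + 37.5 = 212.5 ms -> 212.50 ms (2 dp)

212.50


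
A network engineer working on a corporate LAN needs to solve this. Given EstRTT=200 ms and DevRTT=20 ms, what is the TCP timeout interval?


Given: EstRTT = 200 ms, DevRTT = 20 ms
Timeout = EstRTT + 4 * DevRTT
4 * DevRTT = 4 * 20 = 80
Timeout = 200 + 80 = 280 ms

280


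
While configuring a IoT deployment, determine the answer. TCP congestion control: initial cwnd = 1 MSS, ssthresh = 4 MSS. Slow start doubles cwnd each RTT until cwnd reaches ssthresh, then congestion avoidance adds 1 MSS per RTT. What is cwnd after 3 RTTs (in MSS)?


RTT 0: cwnd = 1 MSS (initial)
RTT 1: cwnd = 2 MSS (slow start, doubled)
RTT 2: cwnd = 4 MSS (slow start, doubled)
RTT 3: cwnd = 5 MSS (congestion avoidance, +1)

5


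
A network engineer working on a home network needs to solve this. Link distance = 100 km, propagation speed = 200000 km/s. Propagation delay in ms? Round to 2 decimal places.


Given: distance = 100 km, speed = 200000 km/s
Delay = distance / speed = 100 / 200000 seconds
Delay in ms = 100 * 1000 / 200000
Delay = 0.5000 ms
Rounded to 2 dp = 0.50 ms

0.50


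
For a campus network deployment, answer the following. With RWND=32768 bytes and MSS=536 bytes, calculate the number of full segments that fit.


Given: RWND = 32768 bytes, MSS = 536 bytes
Full segments = floor(RWND / MSS)
Full segments = floor(32768 / 536)
Full segments = floor(61.1343) = 61

61


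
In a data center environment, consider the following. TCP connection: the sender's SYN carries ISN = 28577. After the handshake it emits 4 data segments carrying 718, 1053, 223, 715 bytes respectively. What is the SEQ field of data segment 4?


The SYN occupies sequence number ISN = 28577, so the first data byte is ISN + 1 = 28578.
SEQ of data segment i = (ISN + 1) + sum of payload sizes of segments 1..i-1.
Segment 1: SEQ = 28578, payload = 718 bytes
Segment 2: SEQ = 29296, payload = 1053 bytes
Segment 3: SEQ = 30349, payload = 223 bytes
Segment 4: SEQ = 30572, payload = 715 bytes
SEQ of segment 4 = 28578 + 718 + 1053 + 223 = 30572

30572


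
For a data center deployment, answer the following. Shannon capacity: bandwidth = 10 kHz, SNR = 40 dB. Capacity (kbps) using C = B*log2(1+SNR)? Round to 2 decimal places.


Given: B = 10 kHz, SNR = 40 dB
SNR linear = 10^(40/10) = 10000
1 + SNR = 10001
log2(10001) = 13.2878566418
C = 10 * 1000 * 13.2878566418 = 132878.5664 bps
C = 132.878566 kbps -> 132.88 kbps (2 dp)

132.88


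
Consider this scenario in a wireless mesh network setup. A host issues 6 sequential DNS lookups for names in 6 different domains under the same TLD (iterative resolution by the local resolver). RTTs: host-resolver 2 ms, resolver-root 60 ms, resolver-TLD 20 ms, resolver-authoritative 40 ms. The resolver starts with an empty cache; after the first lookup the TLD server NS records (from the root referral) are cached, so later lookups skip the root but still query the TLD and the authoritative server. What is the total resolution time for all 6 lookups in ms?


Lookup 1 (cold cache): local + root + TLD + auth = 2 + 60 + 20 + 40 = 122 ms
Lookups 2..6 (TLD NS cached -> skip root; new domain -> still ask TLD and auth): local + TLD + auth = 2 + 20 + 40 = 62 ms each
Remaining 5 lookups: 5 * 62 = 310 ms
Total = 122 + 310 = 432 ms

432


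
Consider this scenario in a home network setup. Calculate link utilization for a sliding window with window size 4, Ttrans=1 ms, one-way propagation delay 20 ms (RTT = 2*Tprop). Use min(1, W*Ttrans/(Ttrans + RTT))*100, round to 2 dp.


Given: W = 4, Ttrans = 1 ms, RTT = 40 ms (= 2 * Tprop, Tprop = 20 ms)
Cycle time = Ttrans + RTT = 1 + 40 = 41 ms (first packet sent until its ACK returns)
W * Ttrans = 4 * 1 = 4 ms of sending per cycle
W * Ttrans / (Ttrans + RTT) = 4 / 41 = 0.097561
U = min(1, 0.097561) = 0.097561
U% = 9.76%

9.76


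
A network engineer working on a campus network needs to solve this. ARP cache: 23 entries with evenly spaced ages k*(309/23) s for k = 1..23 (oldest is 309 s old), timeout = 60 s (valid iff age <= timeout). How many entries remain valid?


Ages are k * 309/23 s for k = 1..23 (spacing = 13.4348 s).
Entry k is valid iff k * 309/23 <= 60 iff k <= 23 * 60 / 309 = 4.4660
n_valid = floor(4.4660) = 4
(n_stale = 23 - 4 = 19)

4


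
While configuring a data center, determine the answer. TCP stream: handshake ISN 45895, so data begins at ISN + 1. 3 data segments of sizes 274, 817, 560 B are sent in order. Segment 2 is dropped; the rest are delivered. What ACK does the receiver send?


SYN uses sequence number 45895; first data byte = ISN + 1 = 45896.
Segment 1: SEQ = 45896, len = 274 B, covers [45896, 46169]
Segment 2: SEQ = 46170, len = 817 B, covers [46170, 46986] [LOST]
Segment 3: SEQ = 46987, len = 560 B, covers [46987, 47546]
In-order data received: bytes [45896, 46169] (segments 1..1).
Segment 2 missing -> gap begins at byte 46170; later segments buffered out of order.
Cumulative ACK = next expected in-order byte = 45896 + 274 = 46170

46170


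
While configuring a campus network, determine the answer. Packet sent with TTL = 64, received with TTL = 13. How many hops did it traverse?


Given: initial TTL = 64, received TTL = 13
Hops = initial TTL - received TTL
Hops = 64 - 13 = 51

51


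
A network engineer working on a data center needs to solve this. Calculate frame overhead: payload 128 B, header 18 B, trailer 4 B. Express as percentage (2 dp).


Given: payload = 128 B, header = 18 B, trailer = 4 B
Overhead bytes = header + trailer = 18 + 4 = 22
Total frame = payload + overhead = 128 + 22 = 150
Overhead % = 22 / 150 * 100 = 14.6667% -> 14.67% (2 dp)

14.67


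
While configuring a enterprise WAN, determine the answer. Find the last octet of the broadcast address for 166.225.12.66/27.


Given: IP = 166.225.12.66, prefix = /27
Host bits = 32 - 27 = 5
Network last octet = 66 AND mask = 64
Host part size = 2^5 - 1 = 31
Broadcast last octet = 64 OR 31 = 95

95


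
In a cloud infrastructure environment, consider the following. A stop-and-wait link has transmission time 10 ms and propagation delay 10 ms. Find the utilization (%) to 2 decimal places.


Given: Ttrans = 10 ms, Tprop = 10 ms
RTT = 2 * Tprop = 2 * 10 = 20 ms
U = Ttrans / (Ttrans + RTT)
U = 10 / (10 + 20)
U = 10 / 30 = 0.333333
U% = 33.33%

33.33


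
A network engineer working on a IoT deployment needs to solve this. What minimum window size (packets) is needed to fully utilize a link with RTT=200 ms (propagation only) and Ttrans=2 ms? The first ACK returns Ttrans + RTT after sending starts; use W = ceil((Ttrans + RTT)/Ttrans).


Given: Ttrans = 2 ms, RTT = 200 ms (= 2 * Tprop, Tprop = 100 ms)
Time until first ACK returns = Ttrans + RTT = 2 + 200 = 202 ms
Need W * Ttrans >= Ttrans + RTT  ->  W >= (Ttrans + RTT) / Ttrans
(Ttrans + RTT) / Ttrans = 202 / 2 = 101
W_min = ceil(101) = 101

101


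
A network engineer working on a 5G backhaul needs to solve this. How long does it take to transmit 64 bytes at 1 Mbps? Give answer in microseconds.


Given: packet = 64 bytes, bandwidth = 1 Mbps
Packet in bits = 64 * 8 = 512 bits
Bandwidth = 1 * 10^6 = 1000000 bps
Time = 512 / 1000000 seconds
Time in us = 512 * 10^6 / 1000000 = 512

512


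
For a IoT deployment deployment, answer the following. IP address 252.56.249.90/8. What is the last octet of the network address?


Given: IP = 252.56.249.90, prefix = /8
Subnet mask = 255.0.0.0
Last octet of IP: 90
Last octet of mask: 0
Network last octet = 90 AND 0 = 0

0


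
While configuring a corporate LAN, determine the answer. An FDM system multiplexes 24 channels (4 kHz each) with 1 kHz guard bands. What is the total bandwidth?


Given: 24 channels, 4 kHz each, guard = 1 kHz
Channel bandwidth = 24 * 4 = 96 kHz
Guard bands = 23 gaps * 1 kHz = 23 kHz
Total = 96 + 23 = 119 kHz

119


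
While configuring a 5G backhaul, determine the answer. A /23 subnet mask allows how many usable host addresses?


Given: subnet mask /23
Host bits = 32 - 23 = 9
Total addresses = 2^9 = 512
Usable hosts = 512 - 2 (network + broadcast) = 510

510


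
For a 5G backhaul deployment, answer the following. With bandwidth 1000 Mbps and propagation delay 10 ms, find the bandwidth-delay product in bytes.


Given: bandwidth = 1000 Mbps, delay = 10 ms
BDP in bits = 1000 * 10^6 * 10 / 1000
BDP in bits = 10000000
BDP in bytes = 10000000 / 8 = 1250000

1250000


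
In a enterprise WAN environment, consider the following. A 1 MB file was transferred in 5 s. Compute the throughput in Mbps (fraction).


Given: file = 1 MB, time = 5 s
File in Mb = 1 * 8 = 8 Mb
Throughput = 8 / 5 Mbps
Throughput = 8/5 Mbps

8/5


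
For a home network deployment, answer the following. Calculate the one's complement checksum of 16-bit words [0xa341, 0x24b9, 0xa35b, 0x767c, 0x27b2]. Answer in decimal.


Given words: [0xa341, 0x24b9, 0xa35b, 0x767c, 0x27b2]
Step 1: Sum all words
Raw sum = 41793 + 9401 + 41819 + 30332 + 10162 = 133507
Step 2: Fold carry: (2435 + 2) = 2437
One's complement = ~2437 & 0xFFFF = 63098

63098


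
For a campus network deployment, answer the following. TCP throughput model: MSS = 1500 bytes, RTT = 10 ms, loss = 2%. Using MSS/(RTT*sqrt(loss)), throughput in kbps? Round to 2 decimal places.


Given: MSS = 1500 bytes, RTT = 10 ms, loss = 2%
RTT in seconds = 10 / 1000 = 0.01
Loss rate = 2% = 0.02
sqrt(loss) = sqrt(0.02) = 0.141421356237
Throughput (bytes/s) = 1500 / (0.01 * 0.141421356237) = 1060660.1718
Throughput (kbps) = 1060660.1718 * 8 / 1000 = 8485.281374 -> 8485.28 kbps (2 dp)

8485.28


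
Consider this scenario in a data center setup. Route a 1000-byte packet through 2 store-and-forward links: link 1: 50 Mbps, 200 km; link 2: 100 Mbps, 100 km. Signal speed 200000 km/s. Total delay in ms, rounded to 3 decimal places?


Packet = 1000 bytes = 8000 bits. Store-and-forward: sum (t_trans + t_prop) per link.
Link 1: t_trans = 8000/(50*10^6) s = 0.1600 ms; t_prop = 200/200000 s = 1.0000 ms; subtotal = 1.1600 ms
Link 2: t_trans = 8000/(100*10^6) s = 0.0800 ms; t_prop = 100/200000 s = 0.5000 ms; subtotal = 0.5800 ms
End-to-end = 1.1600 + 0.5800 = 1.7400 ms -> 1.740 ms (3 dp)

1.740


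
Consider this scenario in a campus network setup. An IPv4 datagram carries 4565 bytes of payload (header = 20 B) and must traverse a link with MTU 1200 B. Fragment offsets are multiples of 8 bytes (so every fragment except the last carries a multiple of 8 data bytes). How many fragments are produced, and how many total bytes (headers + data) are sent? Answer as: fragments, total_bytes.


Max data per non-final fragment = floor((MTU - header)/8)*8 = floor((1200 - 20)/8)*8 = floor(1180/8)*8 = 1176 B
Final fragment needs no 8-byte alignment: it can carry up to MTU - header = 1180 B
Non-final fragments needed = ceil((payload - 1180) / 1176) = ceil(3385/1176) = ceil(2.8784) = 3
Number of fragments = 3 + 1 = 4
Fragment sizes (data): 3 * 1176 B + 1037 B (last, 1037 <= 1180 OK)
Total bytes sent = payload + n_frags * header = 4565 + 4*20 = 4565 + 80 = 4645 B

4, 4645


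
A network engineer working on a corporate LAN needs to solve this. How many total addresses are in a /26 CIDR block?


Given: CIDR prefix /26
Host bits = 32 - 26 = 6
Total addresses = 2^6 = 64

64


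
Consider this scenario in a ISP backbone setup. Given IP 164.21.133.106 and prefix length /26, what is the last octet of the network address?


Given: IP = 164.21.133.106, prefix = /26
Subnet mask = 255.255.255.192
Last octet of IP: 106
Last octet of mask: 192
Network last octet = 106 AND 192 = 64

64


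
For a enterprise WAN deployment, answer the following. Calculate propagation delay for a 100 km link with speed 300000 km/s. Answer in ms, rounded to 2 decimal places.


Given: distance = 100 km, speed = 300000 km/s
Delay = distance / speed = 100 / 300000 seconds
Delay in ms = 100 * 1000 / 300000
Delay = 0.3333 ms
Rounded to 2 dp = 0.33 ms

0.33


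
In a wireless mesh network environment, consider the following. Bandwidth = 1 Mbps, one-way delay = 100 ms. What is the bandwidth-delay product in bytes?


Given: bandwidth = 1 Mbps, delay = 100 ms
BDP in bits = 1 * 10^6 * 100 / 1000
BDP in bits = 100000
BDP in bytes = 100000 / 8 = 12500

12500


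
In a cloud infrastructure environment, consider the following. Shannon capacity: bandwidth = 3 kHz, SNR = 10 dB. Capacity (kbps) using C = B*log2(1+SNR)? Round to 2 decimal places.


Given: B = 3 kHz, SNR = 10 dB
SNR linear = 10^(10/10) = 10
1 + SNR = 11
log2(11) = 3.4594316186
C = 3 * 1000 * 3.4594316186 = 10378.2949 bps
C = 10.378295 kbps -> 10.38 kbps (2 dp)

10.38


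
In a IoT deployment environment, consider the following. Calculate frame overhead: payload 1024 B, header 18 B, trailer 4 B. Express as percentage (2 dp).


Given: payload = 1024 B, header = 18 B, trailer = 4 B
Overhead bytes = header + trailer = 18 + 4 = 22
Total frame = payload + overhead = 1024 + 22 = 1046
Overhead % = 22 / 1046 * 100 = 2.1033% -> 2.10% (2 dp)

2.10


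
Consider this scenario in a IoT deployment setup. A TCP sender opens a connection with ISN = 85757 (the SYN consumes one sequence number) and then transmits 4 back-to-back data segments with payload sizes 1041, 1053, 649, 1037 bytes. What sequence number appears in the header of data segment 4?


The SYN occupies sequence number ISN = 85757, so the first data byte is ISN + 1 = 85758.
SEQ of data segment i = (ISN + 1) + sum of payload sizes of segments 1..i-1.
Segment 1: SEQ = 85758, payload = 1041 bytes
Segment 2: SEQ = 86799, payload = 1053 bytes
Segment 3: SEQ = 87852, payload = 649 bytes
Segment 4: SEQ = 88501, payload = 1037 bytes
SEQ of segment 4 = 85758 + 1041 + 1053 + 649 = 88501

88501


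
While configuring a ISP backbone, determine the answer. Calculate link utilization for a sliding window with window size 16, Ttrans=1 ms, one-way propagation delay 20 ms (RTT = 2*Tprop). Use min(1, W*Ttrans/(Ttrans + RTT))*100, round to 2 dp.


Given: W = 16, Ttrans = 1 ms, RTT = 40 ms (= 2 * Tprop, Tprop = 20 ms)
Cycle time = Ttrans + RTT = 1 + 40 = 41 ms (first packet sent until its ACK returns)
W * Ttrans = 16 * 1 = 16 ms of sending per cycle
W * Ttrans / (Ttrans + RTT) = 16 / 41 = 0.390244
U = min(1, 0.390244) = 0.390244
U% = 39.02%

39.02


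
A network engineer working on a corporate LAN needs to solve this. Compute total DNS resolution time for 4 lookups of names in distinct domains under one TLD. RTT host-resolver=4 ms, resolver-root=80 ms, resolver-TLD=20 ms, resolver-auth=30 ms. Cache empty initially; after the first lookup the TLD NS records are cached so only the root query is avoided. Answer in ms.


Lookup 1 (cold cache): local + root + TLD + auth = 4 + 80 + 20 + 30 = 134 ms
Lookups 2..4 (TLD NS cached -> skip root; new domain -> still ask TLD and auth): local + TLD + auth = 4 + 20 + 30 = 54 ms each
Remaining 3 lookups: 3 * 54 = 162 ms
Total = 134 + 162 = 296 ms

296


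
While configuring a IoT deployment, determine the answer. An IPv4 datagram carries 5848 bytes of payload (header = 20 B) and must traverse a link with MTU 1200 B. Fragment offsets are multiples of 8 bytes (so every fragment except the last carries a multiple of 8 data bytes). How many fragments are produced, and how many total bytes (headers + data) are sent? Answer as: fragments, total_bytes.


Max data per non-final fragment = floor((MTU - header)/8)*8 = floor((1200 - 20)/8)*8 = floor(1180/8)*8 = 1176 B
Final fragment needs no 8-byte alignment: it can carry up to MTU - header = 1180 B
Non-final fragments needed = ceil((payload - 1180) / 1176) = ceil(4668/1176) = ceil(3.9694) = 4
Number of fragments = 4 + 1 = 5
Fragment sizes (data): 4 * 1176 B + 1144 B (last, 1144 <= 1180 OK)
Total bytes sent = payload + n_frags * header = 5848 + 5*20 = 5848 + 100 = 5948 B

5, 5948


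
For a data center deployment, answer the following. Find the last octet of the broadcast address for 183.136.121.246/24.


Given: IP = 183.136.121.246, prefix = /24
Host bits = 32 - 24 = 8
Network last octet = 246 AND mask = 0
Host part size = 2^8 - 1 = 255
Broadcast last octet = 0 OR 255 = 255

255


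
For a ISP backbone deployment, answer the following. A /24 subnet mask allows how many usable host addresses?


Given: subnet mask /24
Host bits = 32 - 24 = 8
Total addresses = 2^8 = 256
Usable hosts = 256 - 2 (network + broadcast) = 254

254


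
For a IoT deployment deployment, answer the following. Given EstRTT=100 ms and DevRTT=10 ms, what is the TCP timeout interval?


Given: EstRTT = 100 ms, DevRTT = 10 ms
Timeout = EstRTT + 4 * DevRTT
4 * DevRTT = 4 * 10 = 40
Timeout = 100 + 40 = 140 ms

140


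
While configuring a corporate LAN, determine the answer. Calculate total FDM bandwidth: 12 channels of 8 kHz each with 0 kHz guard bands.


Given: 12 channels, 8 kHz each, guard = 0 kHz
Channel bandwidth = 12 * 8 = 96 kHz
Guard bands = 11 gaps * 0 kHz = 0 kHz
Total = 96 + 0 = 96 kHz

96


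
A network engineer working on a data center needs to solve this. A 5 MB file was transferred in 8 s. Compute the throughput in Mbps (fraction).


Given: file = 5 MB, time = 8 s
File in Mb = 5 * 8 = 40 Mb
Throughput = 40 / 8 Mbps
Throughput = 5 Mbps

5


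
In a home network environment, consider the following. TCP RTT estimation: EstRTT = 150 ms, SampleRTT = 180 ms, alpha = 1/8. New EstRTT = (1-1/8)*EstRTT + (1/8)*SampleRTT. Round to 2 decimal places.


Given: EstRTT = 150 ms, SampleRTT = 180 ms, alpha = 1/8
New EstRTT = (1 - alpha) * EstRTT + alpha * SampleRTT
(7/8) * 150 = 131.25
(1/8) * 180 = 22.5
New EstRTT = 131.25 + 22.5 = 153.75 ms -> 153.75 ms (2 dp)

153.75


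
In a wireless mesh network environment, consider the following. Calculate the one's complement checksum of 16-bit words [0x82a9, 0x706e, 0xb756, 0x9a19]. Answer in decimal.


Given words: [0x82a9, 0x706e, 0xb756, 0x9a19]
Step 1: Sum all words
Raw sum = 33449 + 28782 + 46934 + 39449 = 148614
Step 2: Fold carry: (17542 + 2) = 17544
One's complement = ~17544 & 0xFFFF = 47991

47991


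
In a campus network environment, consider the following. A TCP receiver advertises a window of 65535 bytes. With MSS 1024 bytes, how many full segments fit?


Given: RWND = 65535 bytes, MSS = 1024 bytes
Full segments = floor(RWND / MSS)
Full segments = floor(65535 / 1024)
Full segments = floor(63.999) = 63

63


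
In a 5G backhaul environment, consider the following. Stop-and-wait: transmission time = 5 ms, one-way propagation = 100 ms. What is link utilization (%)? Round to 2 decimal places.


Given: Ttrans = 5 ms, Tprop = 100 ms
RTT = 2 * Tprop = 2 * 100 = 200 ms
U = Ttrans / (Ttrans + RTT)
U = 5 / (5 + 200)
U = 5 / 205 = 0.02439
U% = 2.44%

2.44


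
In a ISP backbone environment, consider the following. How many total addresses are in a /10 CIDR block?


Given: CIDR prefix /10
Host bits = 32 - 10 = 22
Total addresses = 2^22 = 4194304

4194304


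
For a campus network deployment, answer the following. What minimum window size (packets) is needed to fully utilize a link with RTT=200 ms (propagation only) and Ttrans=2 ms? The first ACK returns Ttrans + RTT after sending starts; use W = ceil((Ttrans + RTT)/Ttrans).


Given: Ttrans = 2 ms, RTT = 200 ms (= 2 * Tprop, Tprop = 100 ms)
Time until first ACK returns = Ttrans + RTT = 2 + 200 = 202 ms
Need W * Ttrans >= Ttrans + RTT  ->  W >= (Ttrans + RTT) / Ttrans
(Ttrans + RTT) / Ttrans = 202 / 2 = 101
W_min = ceil(101) = 101

101


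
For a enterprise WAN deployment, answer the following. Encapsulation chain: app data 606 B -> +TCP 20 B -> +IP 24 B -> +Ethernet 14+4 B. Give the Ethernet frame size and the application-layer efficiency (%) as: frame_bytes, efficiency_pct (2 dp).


TCP segment = 606 + 20 = 626 B
IP packet = 626 + 24 = 650 B
Ethernet frame = 650 + 14 + 4 = 668 B
Efficiency = app / frame = 606 / 668 = 0.907186 = 90.7186% -> 90.72% (2 dp)

668, 90.72


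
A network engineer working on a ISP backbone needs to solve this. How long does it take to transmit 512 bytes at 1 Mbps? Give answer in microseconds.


Given: packet = 512 bytes, bandwidth = 1 Mbps
Packet in bits = 512 * 8 = 4096 bits
Bandwidth = 1 * 10^6 = 1000000 bps
Time = 4096 / 1000000 seconds
Time in us = 4096 * 10^6 / 1000000 = 4096

4096


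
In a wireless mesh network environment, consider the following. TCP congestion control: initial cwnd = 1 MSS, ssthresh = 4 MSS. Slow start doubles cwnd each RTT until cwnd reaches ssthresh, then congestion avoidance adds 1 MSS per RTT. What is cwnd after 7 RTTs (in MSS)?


RTT 0: cwnd = 1 MSS (initial)
RTT 1: cwnd = 2 MSS (slow start, doubled)
RTT 2: cwnd = 4 MSS (slow start, doubled)
RTT 3: cwnd = 5 MSS (congestion avoidance, +1)
RTT 4: cwnd = 6 MSS (congestion avoidance, +1)
RTT 5: cwnd = 7 MSS (congestion avoidance, +1)
RTT 6: cwnd = 8 MSS (congestion avoidance, +1)
RTT 7: cwnd = 9 MSS (congestion avoidance, +1)

9


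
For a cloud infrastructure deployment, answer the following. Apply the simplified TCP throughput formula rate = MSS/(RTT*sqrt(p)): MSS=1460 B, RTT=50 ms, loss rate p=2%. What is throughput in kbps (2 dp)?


Given: MSS = 1460 bytes, RTT = 50 ms, loss = 2%
RTT in seconds = 50 / 1000 = 0.05
Loss rate = 2% = 0.02
sqrt(loss) = sqrt(0.02) = 0.141421356237
Throughput (bytes/s) = 1460 / (0.05 * 0.141421356237) = 206475.1801
Throughput (kbps) = 206475.1801 * 8 / 1000 = 1651.801441 -> 1651.80 kbps (2 dp)

1651.80


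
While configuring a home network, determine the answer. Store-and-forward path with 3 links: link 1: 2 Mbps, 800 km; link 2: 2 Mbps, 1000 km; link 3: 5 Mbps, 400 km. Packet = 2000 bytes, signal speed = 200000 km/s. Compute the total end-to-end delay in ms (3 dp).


Packet = 2000 bytes = 16000 bits. Store-and-forward: sum (t_trans + t_prop) per link.
Link 1: t_trans = 16000/(2*10^6) s = 8.0000 ms; t_prop = 800/200000 s = 4.0000 ms; subtotal = 12.0000 ms
Link 2: t_trans = 16000/(2*10^6) s = 8.0000 ms; t_prop = 1000/200000 s = 5.0000 ms; subtotal = 13.0000 ms
Link 3: t_trans = 16000/(5*10^6) s = 3.2000 ms; t_prop = 400/200000 s = 2.0000 ms; subtotal = 5.2000 ms
End-to-end = 12.0000 + 13.0000 + 5.2000 = 30.2000 ms -> 30.200 ms (3 dp)

30.200


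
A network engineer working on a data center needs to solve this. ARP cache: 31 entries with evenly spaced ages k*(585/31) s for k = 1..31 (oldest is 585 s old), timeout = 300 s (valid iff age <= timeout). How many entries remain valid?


Ages are k * 585/31 s for k = 1..31 (spacing = 18.8710 s).
Entry k is valid iff k * 585/31 <= 300 iff k <= 31 * 300 / 585 = 15.8974
n_valid = floor(15.8974) = 15
(n_stale = 31 - 15 = 16)

15


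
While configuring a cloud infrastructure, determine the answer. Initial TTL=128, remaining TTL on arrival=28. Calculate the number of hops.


Given: initial TTL = 128, received TTL = 28
Hops = initial TTL - received TTL
Hops = 128 - 28 = 100

100


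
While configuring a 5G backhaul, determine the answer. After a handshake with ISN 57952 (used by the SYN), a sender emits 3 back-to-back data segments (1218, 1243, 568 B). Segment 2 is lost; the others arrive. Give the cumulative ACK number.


SYN uses sequence number 57952; first data byte = ISN + 1 = 57953.
Segment 1: SEQ = 57953, len = 1218 B, covers [57953, 59170]
Segment 2: SEQ = 59171, len = 1243 B, covers [59171, 60413] [LOST]
Segment 3: SEQ = 60414, len = 568 B, covers [60414, 60981]
In-order data received: bytes [57953, 59170] (segments 1..1).
Segment 2 missing -> gap begins at byte 59171; later segments buffered out of order.
Cumulative ACK = next expected in-order byte = 57953 + 1218 = 59171

59171


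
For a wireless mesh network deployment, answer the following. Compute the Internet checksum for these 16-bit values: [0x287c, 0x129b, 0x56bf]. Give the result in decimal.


Given words: [0x287c, 0x129b, 0x56bf]
Step 1: Sum all words
Raw sum = 10364 + 4763 + 22207 = 37334
One's complement = ~37334 & 0xFFFF = 28201

28201


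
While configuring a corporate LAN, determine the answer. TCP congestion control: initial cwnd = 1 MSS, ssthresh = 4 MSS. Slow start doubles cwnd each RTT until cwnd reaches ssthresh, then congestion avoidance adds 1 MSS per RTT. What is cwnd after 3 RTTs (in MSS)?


RTT 0: cwnd = 1 MSS (initial)
RTT 1: cwnd = 2 MSS (slow start, doubled)
RTT 2: cwnd = 4 MSS (slow start, doubled)
RTT 3: cwnd = 5 MSS (congestion avoidance, +1)

5


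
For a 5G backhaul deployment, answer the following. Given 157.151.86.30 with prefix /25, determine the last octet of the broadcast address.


Given: IP = 157.151.86.30, prefix = /25
Host bits = 32 - 25 = 7
Network last octet = 30 AND mask = 0
Host part size = 2^7 - 1 = 127
Broadcast last octet = 0 OR 127 = 127

127


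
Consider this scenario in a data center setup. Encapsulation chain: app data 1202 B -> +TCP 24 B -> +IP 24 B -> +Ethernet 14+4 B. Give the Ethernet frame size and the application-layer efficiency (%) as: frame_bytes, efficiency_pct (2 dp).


TCP segment = 1202 + 24 = 1226 B
IP packet = 1226 + 24 = 1250 B
Ethernet frame = 1250 + 14 + 4 = 1268 B
Efficiency = app / frame = 1202 / 1268 = 0.947950 = 94.7950% -> 94.79% (2 dp)

1268, 94.79


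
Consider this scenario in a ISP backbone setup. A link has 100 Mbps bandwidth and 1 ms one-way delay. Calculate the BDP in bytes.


Given: bandwidth = 100 Mbps, delay = 1 ms
BDP in bits = 100 * 10^6 * 1 / 1000
BDP in bits = 100000
BDP in bytes = 100000 / 8 = 12500

12500


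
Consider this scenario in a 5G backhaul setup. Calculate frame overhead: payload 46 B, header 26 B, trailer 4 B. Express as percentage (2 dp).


Given: payload = 46 B, header = 26 B, trailer = 4 B
Overhead bytes = header + trailer = 26 + 4 = 30
Total frame = payload + overhead = 46 + 30 = 76
Overhead % = 30 / 76 * 100 = 39.4737% -> 39.47% (2 dp)

39.47


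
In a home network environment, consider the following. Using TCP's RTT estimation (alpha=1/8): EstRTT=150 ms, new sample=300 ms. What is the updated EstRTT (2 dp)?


Given: EstRTT = 150 ms, SampleRTT = 300 ms, alpha = 1/8
New EstRTT = (1 - alpha) * EstRTT + alpha * SampleRTT
(7/8) * 150 = 131.25
(1/8) * 300 = 37.5
New EstRTT = 131.25 + 37.5 = 168.75 ms -> 168.75 ms (2 dp)

168.75
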